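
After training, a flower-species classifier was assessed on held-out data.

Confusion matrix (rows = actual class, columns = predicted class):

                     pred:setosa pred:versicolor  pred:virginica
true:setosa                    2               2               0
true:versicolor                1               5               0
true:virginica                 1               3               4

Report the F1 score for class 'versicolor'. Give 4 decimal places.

One-vs-rest for 'versicolor': TP = diagonal; FP = other classes predicted 'versicolor'; FN = 'versicolor' predicted as other.
F1 score = 2·TP/(2·TP+FP+FN).
versicolor: TP=5, FP=2+3=5, FN=1+0=1 → 10/16 = 0.62500

0.6250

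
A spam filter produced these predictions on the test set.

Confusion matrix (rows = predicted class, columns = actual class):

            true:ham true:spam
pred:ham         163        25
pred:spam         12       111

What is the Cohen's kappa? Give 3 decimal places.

0.756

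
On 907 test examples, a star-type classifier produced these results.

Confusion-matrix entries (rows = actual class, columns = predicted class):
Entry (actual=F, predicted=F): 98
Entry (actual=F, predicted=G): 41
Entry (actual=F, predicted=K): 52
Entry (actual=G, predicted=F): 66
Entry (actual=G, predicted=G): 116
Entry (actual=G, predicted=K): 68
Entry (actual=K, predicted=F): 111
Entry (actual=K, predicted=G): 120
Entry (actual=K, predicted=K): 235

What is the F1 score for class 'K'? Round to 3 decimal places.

0.572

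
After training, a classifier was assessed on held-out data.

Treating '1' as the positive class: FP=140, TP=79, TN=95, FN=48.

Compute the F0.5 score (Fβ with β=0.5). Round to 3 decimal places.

0.394

Fβ = (1+β²)·TP / ((1+β²)·TP + β²·FN + FP), with β²=1/4
= 1.25·79 / (1.25·79 + 0.25·48 + 140) = 0.394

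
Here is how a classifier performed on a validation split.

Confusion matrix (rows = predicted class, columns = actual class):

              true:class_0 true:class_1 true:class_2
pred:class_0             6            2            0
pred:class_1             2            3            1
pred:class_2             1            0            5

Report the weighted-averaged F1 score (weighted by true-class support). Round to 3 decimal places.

0.704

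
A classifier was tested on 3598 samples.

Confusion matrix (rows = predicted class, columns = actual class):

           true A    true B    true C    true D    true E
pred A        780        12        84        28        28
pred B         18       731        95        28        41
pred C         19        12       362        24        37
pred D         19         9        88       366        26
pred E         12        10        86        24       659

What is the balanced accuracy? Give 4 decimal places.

0.7965

Balanced accuracy = mean of per-class recall.
  A: recall = 780/848 = 0.91981
  B: recall = 731/774 = 0.94444
  C: recall = 362/715 = 0.50629
  D: recall = 366/470 = 0.77872
  E: recall = 659/791 = 0.83312
Mean = (0.91981 + 0.94444 + 0.50629 + 0.77872 + 0.83312) / 5 = 0.7965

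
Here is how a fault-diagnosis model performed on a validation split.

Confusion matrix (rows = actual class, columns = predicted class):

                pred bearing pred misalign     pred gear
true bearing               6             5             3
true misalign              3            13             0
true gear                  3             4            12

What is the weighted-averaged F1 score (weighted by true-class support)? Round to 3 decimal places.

0.629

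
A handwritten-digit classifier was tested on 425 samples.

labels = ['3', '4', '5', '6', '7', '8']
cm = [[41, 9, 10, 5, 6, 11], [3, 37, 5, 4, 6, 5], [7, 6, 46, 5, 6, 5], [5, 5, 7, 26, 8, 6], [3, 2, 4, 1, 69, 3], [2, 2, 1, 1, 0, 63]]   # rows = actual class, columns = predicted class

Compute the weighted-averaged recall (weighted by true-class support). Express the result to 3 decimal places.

0.664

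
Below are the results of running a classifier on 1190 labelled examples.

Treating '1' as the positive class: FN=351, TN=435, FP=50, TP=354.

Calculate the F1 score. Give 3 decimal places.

0.638

Precision = TP/(TP+FP) = 354/404 = 0.8762
Recall = TP/(TP+FN) = 354/705 = 0.5021
F1 = 2·TP/(2·TP+FP+FN) = 708/1109 = 0.638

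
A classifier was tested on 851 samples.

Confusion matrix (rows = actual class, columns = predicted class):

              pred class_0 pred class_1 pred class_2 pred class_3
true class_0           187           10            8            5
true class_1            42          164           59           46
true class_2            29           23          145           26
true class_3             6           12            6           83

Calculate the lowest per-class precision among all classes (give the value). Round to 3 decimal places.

0.519

Per-class precision (TP/(TP+FP)):
  class_0: TP=187, FP=42+29+6=77 → 187/264 = 0.7083
  class_1: TP=164, FP=10+23+12=45 → 164/209 = 0.7847
  class_2: TP=145, FP=8+59+6=73 → 145/218 = 0.6651
  class_3: TP=83, FP=5+46+26=77 → 83/160 = 0.5188
Lowest is class 'class_3' with precision = 0.519.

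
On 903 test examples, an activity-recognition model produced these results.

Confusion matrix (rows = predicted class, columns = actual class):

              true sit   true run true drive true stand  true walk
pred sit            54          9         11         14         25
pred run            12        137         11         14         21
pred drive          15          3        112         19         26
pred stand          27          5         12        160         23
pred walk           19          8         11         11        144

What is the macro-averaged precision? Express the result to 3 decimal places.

0.654

Per-class precision (TP/(TP+FP)):
  sit: TP=54, FP=9+11+14+25=59 → 54/113 = 0.4779
  run: TP=137, FP=12+11+14+21=58 → 137/195 = 0.7026
  drive: TP=112, FP=15+3+19+26=63 → 112/175 = 0.6400
  stand: TP=160, FP=27+5+12+23=67 → 160/227 = 0.7048
  walk: TP=144, FP=19+8+11+11=49 → 144/193 = 0.7461
Macro-precision = mean = (0.4779 + 0.7026 + 0.6400 + 0.7048 + 0.7461) / 5 = 0.654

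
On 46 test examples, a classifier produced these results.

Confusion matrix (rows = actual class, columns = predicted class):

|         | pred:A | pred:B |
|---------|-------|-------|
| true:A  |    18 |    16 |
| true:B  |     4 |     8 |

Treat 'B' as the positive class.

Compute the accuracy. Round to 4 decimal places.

Accuracy = (TP+TN)/N = (8+18)/46 = 0.5652

0.5652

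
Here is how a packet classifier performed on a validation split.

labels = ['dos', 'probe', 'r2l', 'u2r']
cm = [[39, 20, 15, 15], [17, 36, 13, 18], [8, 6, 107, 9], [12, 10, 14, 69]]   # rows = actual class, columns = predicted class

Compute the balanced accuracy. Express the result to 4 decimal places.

Balanced accuracy = mean of per-class recall.
  dos: recall = 39/89 = 0.43820
  probe: recall = 36/84 = 0.42857
  r2l: recall = 107/130 = 0.82308
  u2r: recall = 69/105 = 0.65714
Mean = (0.43820 + 0.42857 + 0.82308 + 0.65714) / 4 = 0.5867

0.5867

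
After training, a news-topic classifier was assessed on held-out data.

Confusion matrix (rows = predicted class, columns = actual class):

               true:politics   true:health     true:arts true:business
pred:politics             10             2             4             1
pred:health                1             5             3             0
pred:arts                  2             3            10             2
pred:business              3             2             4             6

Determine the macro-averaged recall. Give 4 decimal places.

0.5461

Per-class recall (TP/(TP+FN)):
  politics: TP=10, FN=1+2+3=6 → 10/16 = 0.62500
  health: TP=5, FN=2+3+2=7 → 5/12 = 0.41667
  arts: TP=10, FN=4+3+4=11 → 10/21 = 0.47619
  business: TP=6, FN=1+0+2=3 → 6/9 = 0.66667
Macro-recall = mean = (0.62500 + 0.41667 + 0.47619 + 0.66667) / 4 = 0.5461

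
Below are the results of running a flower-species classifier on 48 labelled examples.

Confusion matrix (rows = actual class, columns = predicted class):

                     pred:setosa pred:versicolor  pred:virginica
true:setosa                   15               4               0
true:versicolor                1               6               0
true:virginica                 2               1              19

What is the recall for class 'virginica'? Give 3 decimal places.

0.864

Take TP from the diagonal, FP from the rest of the 'virginica' prediction marginal, FN from the rest of the 'virginica' actual marginal.
recall = TP/(TP+FN).
virginica: TP=19, FN=2+1=3 → 19/22 = 0.8636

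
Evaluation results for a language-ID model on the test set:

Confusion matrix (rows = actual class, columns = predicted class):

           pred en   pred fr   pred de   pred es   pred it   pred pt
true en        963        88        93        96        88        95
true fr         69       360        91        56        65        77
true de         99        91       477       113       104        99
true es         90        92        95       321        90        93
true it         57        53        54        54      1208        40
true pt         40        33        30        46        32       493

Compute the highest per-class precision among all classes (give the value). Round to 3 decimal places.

Per-class precision (TP/(TP+FP)):
  en: TP=963, FP=69+99+90+57+40=355 → 963/1318 = 0.7307
  fr: TP=360, FP=88+91+92+53+33=357 → 360/717 = 0.5021
  de: TP=477, FP=93+91+95+54+30=363 → 477/840 = 0.5679
  es: TP=321, FP=96+56+113+54+46=365 → 321/686 = 0.4679
  it: TP=1208, FP=88+65+104+90+32=379 → 1208/1587 = 0.7612
  pt: TP=493, FP=95+77+99+93+40=404 → 493/897 = 0.5496
Highest is class 'it' with precision = 0.761.

0.761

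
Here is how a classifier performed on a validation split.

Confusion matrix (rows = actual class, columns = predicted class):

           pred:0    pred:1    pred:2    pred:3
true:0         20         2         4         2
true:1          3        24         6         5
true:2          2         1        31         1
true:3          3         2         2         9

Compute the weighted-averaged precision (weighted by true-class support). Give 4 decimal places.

0.7278

Per-class precision (TP/(TP+FP)):
  0: TP=20, FP=3+2+3=8 → 20/28 = 0.71429
  1: TP=24, FP=2+1+2=5 → 24/29 = 0.82759
  2: TP=31, FP=4+6+2=12 → 31/43 = 0.72093
  3: TP=9, FP=2+5+1=8 → 9/17 = 0.52941
Weighted-precision = Σ (supportᵢ/N)·precisionᵢ with N=117: (28/117)·0.71429 + (38/117)·0.82759 + (35/117)·0.72093 + (16/117)·0.52941 = 0.7278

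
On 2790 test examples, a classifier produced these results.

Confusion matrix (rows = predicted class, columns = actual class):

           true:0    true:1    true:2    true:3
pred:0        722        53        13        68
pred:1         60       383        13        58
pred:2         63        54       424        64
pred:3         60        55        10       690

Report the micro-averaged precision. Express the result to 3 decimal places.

Micro-averaging pools counts across classes: ΣTP=2219, ΣFP=571, ΣFN=571.
Micro-precision = TP/(TP+FP) on pooled counts = 0.795 (equals overall accuracy in single-label multiclass).

0.795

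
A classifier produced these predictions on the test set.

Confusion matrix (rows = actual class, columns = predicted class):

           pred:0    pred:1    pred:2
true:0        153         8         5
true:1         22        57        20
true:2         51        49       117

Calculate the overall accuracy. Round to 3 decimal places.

Accuracy = trace / total = (153+57+117=327) / 482 = 327/482 = 0.678

0.678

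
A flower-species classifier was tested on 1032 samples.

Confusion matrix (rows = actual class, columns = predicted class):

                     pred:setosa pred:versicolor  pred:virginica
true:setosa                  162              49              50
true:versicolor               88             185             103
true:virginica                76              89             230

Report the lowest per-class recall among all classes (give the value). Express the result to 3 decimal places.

Per-class recall (TP/(TP+FN)):
  setosa: TP=162, FN=49+50=99 → 162/261 = 0.6207
  versicolor: TP=185, FN=88+103=191 → 185/376 = 0.4920
  virginica: TP=230, FN=76+89=165 → 230/395 = 0.5823
Lowest is class 'versicolor' with recall = 0.492.

0.492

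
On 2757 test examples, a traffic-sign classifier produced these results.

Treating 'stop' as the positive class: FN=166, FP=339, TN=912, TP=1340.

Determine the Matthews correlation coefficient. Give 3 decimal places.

MCC = (TP·TN − FP·FN) / √((TP+FP)(TP+FN)(TN+FP)(TN+FN))
Numerator = 1340·912 − 339·166 = 1165806
Denominator = √(1679·1506·1251·1078) = √3409979267772 = 1846612.9177
MCC = 1165806 / 1846612.9177 = 0.631

0.631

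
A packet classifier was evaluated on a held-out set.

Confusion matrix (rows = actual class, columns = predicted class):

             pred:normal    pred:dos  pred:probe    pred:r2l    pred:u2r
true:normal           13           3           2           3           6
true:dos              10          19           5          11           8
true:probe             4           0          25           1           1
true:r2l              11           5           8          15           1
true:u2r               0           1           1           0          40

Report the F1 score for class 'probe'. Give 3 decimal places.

0.694

One-vs-rest for 'probe': TP = diagonal; FP = other classes predicted 'probe'; FN = 'probe' predicted as other.
F1 score = 2·TP/(2·TP+FP+FN).
probe: TP=25, FP=2+5+8+1=16, FN=4+0+1+1=6 → 50/72 = 0.6944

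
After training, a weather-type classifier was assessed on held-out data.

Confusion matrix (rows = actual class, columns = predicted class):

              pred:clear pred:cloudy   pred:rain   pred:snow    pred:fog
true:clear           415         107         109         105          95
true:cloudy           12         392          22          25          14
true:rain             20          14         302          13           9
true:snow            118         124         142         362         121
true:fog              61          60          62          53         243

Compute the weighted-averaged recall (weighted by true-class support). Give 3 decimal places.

0.571

Per-class recall (TP/(TP+FN)):
  clear: TP=415, FN=107+109+105+95=416 → 415/831 = 0.4994
  cloudy: TP=392, FN=12+22+25+14=73 → 392/465 = 0.8430
  rain: TP=302, FN=20+14+13+9=56 → 302/358 = 0.8436
  snow: TP=362, FN=118+124+142+121=505 → 362/867 = 0.4175
  fog: TP=243, FN=61+60+62+53=236 → 243/479 = 0.5073
Weighted-recall = Σ (supportᵢ/N)·recallᵢ with N=3000: (831/3000)·0.4994 + (465/3000)·0.8430 + (358/3000)·0.8436 + (867/3000)·0.4175 + (479/3000)·0.5073 = 0.571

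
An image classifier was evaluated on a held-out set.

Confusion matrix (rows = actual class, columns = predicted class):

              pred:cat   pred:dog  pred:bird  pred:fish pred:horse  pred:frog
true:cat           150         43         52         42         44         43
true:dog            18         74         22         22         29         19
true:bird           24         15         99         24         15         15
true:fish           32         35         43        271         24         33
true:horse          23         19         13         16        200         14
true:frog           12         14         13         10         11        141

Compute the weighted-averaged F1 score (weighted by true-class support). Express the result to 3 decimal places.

Per-class F1 score (2·TP/(2·TP+FP+FN)):
  cat: TP=150, FP=18+24+32+23+12=109, FN=43+52+42+44+43=224 → 300/633 = 0.4739
  dog: TP=74, FP=43+15+35+19+14=126, FN=18+22+22+29+19=110 → 148/384 = 0.3854
  bird: TP=99, FP=52+22+43+13+13=143, FN=24+15+24+15+15=93 → 198/434 = 0.4562
  fish: TP=271, FP=42+22+24+16+10=114, FN=32+35+43+24+33=167 → 542/823 = 0.6586
  horse: TP=200, FP=44+29+15+24+11=123, FN=23+19+13+16+14=85 → 400/608 = 0.6579
  frog: TP=141, FP=43+19+15+33+14=124, FN=12+14+13+10+11=60 → 282/466 = 0.6052
Weighted-F1 score = Σ (supportᵢ/N)·F1 scoreᵢ with N=1674: (374/1674)·0.4739 + (184/1674)·0.3854 + (192/1674)·0.4562 + (438/1674)·0.6586 + (285/1674)·0.6579 + (201/1674)·0.6052 = 0.558

0.558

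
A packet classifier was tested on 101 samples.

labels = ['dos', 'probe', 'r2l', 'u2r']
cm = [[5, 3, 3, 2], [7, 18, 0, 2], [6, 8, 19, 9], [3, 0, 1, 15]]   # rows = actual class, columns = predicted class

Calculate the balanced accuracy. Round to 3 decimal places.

0.573

Balanced accuracy = mean of per-class recall.
  dos: recall = 5/13 = 0.3846
  probe: recall = 18/27 = 0.6667
  r2l: recall = 19/42 = 0.4524
  u2r: recall = 15/19 = 0.7895
Mean = (0.3846 + 0.6667 + 0.4524 + 0.7895) / 4 = 0.573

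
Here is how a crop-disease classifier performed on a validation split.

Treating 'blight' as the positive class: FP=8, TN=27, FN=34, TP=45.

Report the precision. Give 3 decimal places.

Precision = TP/(TP+FP) = 45/(45+8) = 45/53 = 0.849

0.849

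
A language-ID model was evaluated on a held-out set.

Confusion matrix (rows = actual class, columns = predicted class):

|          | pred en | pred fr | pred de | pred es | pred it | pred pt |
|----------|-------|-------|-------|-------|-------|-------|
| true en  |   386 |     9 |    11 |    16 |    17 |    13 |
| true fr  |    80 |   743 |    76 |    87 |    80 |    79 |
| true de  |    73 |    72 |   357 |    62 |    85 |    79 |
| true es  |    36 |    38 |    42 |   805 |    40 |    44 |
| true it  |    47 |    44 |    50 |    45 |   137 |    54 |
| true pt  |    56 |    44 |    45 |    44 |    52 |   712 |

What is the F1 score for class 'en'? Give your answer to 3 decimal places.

0.683

Treat 'en' as positive and all other classes as negative.
F1 score = 2·TP/(2·TP+FP+FN).
en: TP=386, FP=80+73+36+47+56=292, FN=9+11+16+17+13=66 → 772/1130 = 0.6832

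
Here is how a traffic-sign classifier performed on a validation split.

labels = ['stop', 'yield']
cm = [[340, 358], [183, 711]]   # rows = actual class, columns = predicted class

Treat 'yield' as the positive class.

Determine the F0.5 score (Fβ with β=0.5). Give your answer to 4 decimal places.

Fβ = (1+β²)·TP / ((1+β²)·TP + β²·FN + FP), with β²=1/4
= 1.25·711 / (1.25·711 + 0.25·183 + 358) = 0.6876

0.6876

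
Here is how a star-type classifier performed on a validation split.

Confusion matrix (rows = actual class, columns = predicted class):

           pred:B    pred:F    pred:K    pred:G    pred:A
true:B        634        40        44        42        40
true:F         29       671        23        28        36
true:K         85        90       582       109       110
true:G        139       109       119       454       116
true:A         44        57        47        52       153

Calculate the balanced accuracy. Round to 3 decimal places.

0.632

Balanced accuracy = mean of per-class recall.
  B: recall = 634/800 = 0.7925
  F: recall = 671/787 = 0.8526
  K: recall = 582/976 = 0.5963
  G: recall = 454/937 = 0.4845
  A: recall = 153/353 = 0.4334
Mean = (0.7925 + 0.8526 + 0.5963 + 0.4845 + 0.4334) / 5 = 0.632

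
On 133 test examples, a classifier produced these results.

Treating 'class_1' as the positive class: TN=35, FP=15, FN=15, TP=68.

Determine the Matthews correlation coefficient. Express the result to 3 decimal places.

0.519

MCC = (TP·TN − FP·FN) / √((TP+FP)(TP+FN)(TN+FP)(TN+FN))
Numerator = 68·35 − 15·15 = 2155
Denominator = √(83·83·50·50) = √17222500 = 4150.0000
MCC = 2155 / 4150.0000 = 0.519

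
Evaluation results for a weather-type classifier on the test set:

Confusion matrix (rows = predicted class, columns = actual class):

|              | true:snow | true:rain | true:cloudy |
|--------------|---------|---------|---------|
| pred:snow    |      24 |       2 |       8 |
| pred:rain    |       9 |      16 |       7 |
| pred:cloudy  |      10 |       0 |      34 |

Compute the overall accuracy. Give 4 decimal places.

Accuracy = trace / total = (24+16+34=74) / 110 = 74/110 = 0.6727

0.6727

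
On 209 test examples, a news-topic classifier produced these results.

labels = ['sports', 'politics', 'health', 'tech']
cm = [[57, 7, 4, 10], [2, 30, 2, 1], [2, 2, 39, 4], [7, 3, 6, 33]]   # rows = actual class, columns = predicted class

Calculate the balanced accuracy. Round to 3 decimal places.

0.773

Balanced accuracy = mean of per-class recall.
  sports: recall = 57/78 = 0.7308
  politics: recall = 30/35 = 0.8571
  health: recall = 39/47 = 0.8298
  tech: recall = 33/49 = 0.6735
Mean = (0.7308 + 0.8571 + 0.8298 + 0.6735) / 4 = 0.773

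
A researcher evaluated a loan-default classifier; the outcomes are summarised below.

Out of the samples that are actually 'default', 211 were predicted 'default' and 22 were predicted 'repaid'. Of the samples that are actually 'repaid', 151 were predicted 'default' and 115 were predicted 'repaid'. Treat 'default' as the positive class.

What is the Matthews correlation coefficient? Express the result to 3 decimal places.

0.378

MCC = (TP·TN − FP·FN) / √((TP+FP)(TP+FN)(TN+FP)(TN+FN))
Numerator = 211·115 − 151·22 = 20943
Denominator = √(362·233·266·137) = √3073736932 = 55441.2927
MCC = 20943 / 55441.2927 = 0.378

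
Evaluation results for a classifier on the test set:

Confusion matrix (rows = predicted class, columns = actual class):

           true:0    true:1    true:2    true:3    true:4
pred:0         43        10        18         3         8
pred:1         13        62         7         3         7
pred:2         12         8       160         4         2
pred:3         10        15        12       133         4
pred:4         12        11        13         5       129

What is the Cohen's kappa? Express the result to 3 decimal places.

0.679

Observed agreement pₒ = trace/N = 527/704 = 0.7486
Expected agreement pₑ = Σ (rowᵢ·colᵢ)/N² = (90·82 + 106·92 + 210·186 + 148·174 + 150·170)/704² = 0.2168
κ = (pₒ − pₑ)/(1 − pₑ) = (0.7486 − 0.2168)/(1 − 0.2168) = 0.679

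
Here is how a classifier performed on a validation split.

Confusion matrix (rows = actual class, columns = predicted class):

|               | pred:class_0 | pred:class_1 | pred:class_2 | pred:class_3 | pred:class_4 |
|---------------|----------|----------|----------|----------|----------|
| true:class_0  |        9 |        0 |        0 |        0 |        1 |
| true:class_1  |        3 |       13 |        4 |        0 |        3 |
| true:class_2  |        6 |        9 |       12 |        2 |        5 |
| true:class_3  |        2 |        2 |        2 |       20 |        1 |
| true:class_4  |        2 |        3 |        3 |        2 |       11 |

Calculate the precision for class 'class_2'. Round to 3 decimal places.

0.571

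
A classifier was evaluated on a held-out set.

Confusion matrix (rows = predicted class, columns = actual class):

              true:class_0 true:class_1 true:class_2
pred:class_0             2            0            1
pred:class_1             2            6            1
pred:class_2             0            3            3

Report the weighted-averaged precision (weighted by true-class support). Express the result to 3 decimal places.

0.620

Per-class precision (TP/(TP+FP)):
  class_0: TP=2, FP=0+1=1 → 2/3 = 0.6667
  class_1: TP=6, FP=2+1=3 → 6/9 = 0.6667
  class_2: TP=3, FP=0+3=3 → 3/6 = 0.5000
Weighted-precision = Σ (supportᵢ/N)·precisionᵢ with N=18: (4/18)·0.6667 + (9/18)·0.6667 + (5/18)·0.5000 = 0.620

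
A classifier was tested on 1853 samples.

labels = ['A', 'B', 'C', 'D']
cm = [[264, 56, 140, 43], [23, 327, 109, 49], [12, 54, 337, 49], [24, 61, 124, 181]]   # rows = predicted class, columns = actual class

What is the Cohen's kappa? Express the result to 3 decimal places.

0.464

Observed agreement pₒ = trace/N = 1109/1853 = 0.5985
Expected agreement pₑ = Σ (rowᵢ·colᵢ)/N² = (323·503 + 498·508 + 710·452 + 322·390)/1853² = 0.2510
κ = (pₒ − pₑ)/(1 − pₑ) = (0.5985 − 0.2510)/(1 − 0.2510) = 0.464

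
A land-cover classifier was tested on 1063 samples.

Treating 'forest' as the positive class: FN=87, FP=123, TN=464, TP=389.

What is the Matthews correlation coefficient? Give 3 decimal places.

0.605

MCC = (TP·TN − FP·FN) / √((TP+FP)(TP+FN)(TN+FP)(TN+FN))
Numerator = 389·464 − 123·87 = 169795
Denominator = √(512·476·587·551) = √78825478144 = 280758.7543
MCC = 169795 / 280758.7543 = 0.605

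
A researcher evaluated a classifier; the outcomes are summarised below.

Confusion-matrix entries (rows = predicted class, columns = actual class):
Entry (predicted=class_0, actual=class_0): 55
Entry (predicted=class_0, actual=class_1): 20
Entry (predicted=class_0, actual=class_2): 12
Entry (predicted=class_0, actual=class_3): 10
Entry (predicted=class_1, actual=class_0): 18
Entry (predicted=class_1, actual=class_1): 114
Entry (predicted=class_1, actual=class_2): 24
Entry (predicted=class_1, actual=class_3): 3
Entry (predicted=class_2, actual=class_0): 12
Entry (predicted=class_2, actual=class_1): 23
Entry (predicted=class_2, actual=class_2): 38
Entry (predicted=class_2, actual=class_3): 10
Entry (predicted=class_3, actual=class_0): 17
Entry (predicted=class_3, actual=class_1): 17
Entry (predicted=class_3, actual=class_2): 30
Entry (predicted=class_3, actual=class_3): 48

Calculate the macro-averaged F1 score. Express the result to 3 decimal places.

0.542

Per-class F1 score (2·TP/(2·TP+FP+FN)):
  class_0: TP=55, FP=20+12+10=42, FN=18+12+17=47 → 110/199 = 0.5528
  class_1: TP=114, FP=18+24+3=45, FN=20+23+17=60 → 228/333 = 0.6847
  class_2: TP=38, FP=12+23+10=45, FN=12+24+30=66 → 76/187 = 0.4064
  class_3: TP=48, FP=17+17+30=64, FN=10+3+10=23 → 96/183 = 0.5246
Macro-F1 score = mean = (0.5528 + 0.6847 + 0.4064 + 0.5246) / 4 = 0.542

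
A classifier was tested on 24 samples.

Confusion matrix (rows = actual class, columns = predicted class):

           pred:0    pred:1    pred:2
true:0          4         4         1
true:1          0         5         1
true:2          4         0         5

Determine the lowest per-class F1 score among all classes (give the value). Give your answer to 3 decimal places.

0.471

Per-class F1 score (2·TP/(2·TP+FP+FN)):
  0: TP=4, FP=0+4=4, FN=4+1=5 → 8/17 = 0.4706
  1: TP=5, FP=4+0=4, FN=0+1=1 → 10/15 = 0.6667
  2: TP=5, FP=1+1=2, FN=4+0=4 → 10/16 = 0.6250
Lowest is class '0' with F1 score = 0.471.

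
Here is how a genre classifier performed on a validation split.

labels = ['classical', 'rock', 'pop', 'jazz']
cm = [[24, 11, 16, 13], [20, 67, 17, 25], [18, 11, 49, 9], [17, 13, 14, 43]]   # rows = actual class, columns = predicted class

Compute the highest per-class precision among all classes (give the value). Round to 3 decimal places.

Per-class precision (TP/(TP+FP)):
  classical: TP=24, FP=20+18+17=55 → 24/79 = 0.3038
  rock: TP=67, FP=11+11+13=35 → 67/102 = 0.6569
  pop: TP=49, FP=16+17+14=47 → 49/96 = 0.5104
  jazz: TP=43, FP=13+25+9=47 → 43/90 = 0.4778
Highest is class 'rock' with precision = 0.657.

0.657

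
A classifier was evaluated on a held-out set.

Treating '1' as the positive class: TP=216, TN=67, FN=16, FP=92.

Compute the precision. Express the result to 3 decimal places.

Precision = TP/(TP+FP) = 216/(216+92) = 216/308 = 0.701

0.701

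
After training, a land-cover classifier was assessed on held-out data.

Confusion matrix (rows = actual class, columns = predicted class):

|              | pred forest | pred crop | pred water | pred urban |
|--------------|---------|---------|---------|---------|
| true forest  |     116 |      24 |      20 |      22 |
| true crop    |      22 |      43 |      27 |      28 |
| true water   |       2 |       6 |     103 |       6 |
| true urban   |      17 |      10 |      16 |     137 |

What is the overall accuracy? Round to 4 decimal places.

Accuracy = trace / total = (116+43+103+137=399) / 599 = 399/599 = 0.6661

0.6661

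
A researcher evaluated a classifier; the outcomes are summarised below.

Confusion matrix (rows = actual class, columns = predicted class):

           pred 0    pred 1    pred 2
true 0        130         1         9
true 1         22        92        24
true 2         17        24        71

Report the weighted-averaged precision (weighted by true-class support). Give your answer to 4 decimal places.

Per-class precision (TP/(TP+FP)):
  0: TP=130, FP=22+17=39 → 130/169 = 0.76923
  1: TP=92, FP=1+24=25 → 92/117 = 0.78632
  2: TP=71, FP=9+24=33 → 71/104 = 0.68269
Weighted-precision = Σ (supportᵢ/N)·precisionᵢ with N=390: (140/390)·0.76923 + (138/390)·0.78632 + (112/390)·0.68269 = 0.7504

0.7504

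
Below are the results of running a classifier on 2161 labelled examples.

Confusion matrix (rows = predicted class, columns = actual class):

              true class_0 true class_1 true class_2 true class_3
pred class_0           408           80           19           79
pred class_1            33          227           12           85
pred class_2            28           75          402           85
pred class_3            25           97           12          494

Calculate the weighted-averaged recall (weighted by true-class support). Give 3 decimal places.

0.708

Per-class recall (TP/(TP+FN)):
  class_0: TP=408, FN=33+28+25=86 → 408/494 = 0.8259
  class_1: TP=227, FN=80+75+97=252 → 227/479 = 0.4739
  class_2: TP=402, FN=19+12+12=43 → 402/445 = 0.9034
  class_3: TP=494, FN=79+85+85=249 → 494/743 = 0.6649
Weighted-recall = Σ (supportᵢ/N)·recallᵢ with N=2161: (494/2161)·0.8259 + (479/2161)·0.4739 + (445/2161)·0.9034 + (743/2161)·0.6649 = 0.708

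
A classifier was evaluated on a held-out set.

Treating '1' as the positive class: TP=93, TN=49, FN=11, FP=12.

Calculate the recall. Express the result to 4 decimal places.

0.8942

Recall = TP/(TP+FN) = 93/(93+11) = 93/104 = 0.8942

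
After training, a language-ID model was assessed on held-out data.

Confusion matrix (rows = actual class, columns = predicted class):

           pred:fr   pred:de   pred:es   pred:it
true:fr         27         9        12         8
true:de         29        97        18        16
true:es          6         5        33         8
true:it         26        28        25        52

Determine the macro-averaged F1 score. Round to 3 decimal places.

Per-class F1 score (2·TP/(2·TP+FP+FN)):
  fr: TP=27, FP=29+6+26=61, FN=9+12+8=29 → 54/144 = 0.3750
  de: TP=97, FP=9+5+28=42, FN=29+18+16=63 → 194/299 = 0.6488
  es: TP=33, FP=12+18+25=55, FN=6+5+8=19 → 66/140 = 0.4714
  it: TP=52, FP=8+16+8=32, FN=26+28+25=79 → 104/215 = 0.4837
Macro-F1 score = mean = (0.3750 + 0.6488 + 0.4714 + 0.4837) / 4 = 0.495

0.495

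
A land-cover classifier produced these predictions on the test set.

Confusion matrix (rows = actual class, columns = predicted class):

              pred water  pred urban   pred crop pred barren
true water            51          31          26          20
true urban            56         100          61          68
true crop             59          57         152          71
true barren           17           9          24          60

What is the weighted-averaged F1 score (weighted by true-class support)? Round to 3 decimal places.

0.431

Per-class F1 score (2·TP/(2·TP+FP+FN)):
  water: TP=51, FP=56+59+17=132, FN=31+26+20=77 → 102/311 = 0.3280
  urban: TP=100, FP=31+57+9=97, FN=56+61+68=185 → 200/482 = 0.4149
  crop: TP=152, FP=26+61+24=111, FN=59+57+71=187 → 304/602 = 0.5050
  barren: TP=60, FP=20+68+71=159, FN=17+9+24=50 → 120/329 = 0.3647
Weighted-F1 score = Σ (supportᵢ/N)·F1 scoreᵢ with N=862: (128/862)·0.3280 + (285/862)·0.4149 + (339/862)·0.5050 + (110/862)·0.3647 = 0.431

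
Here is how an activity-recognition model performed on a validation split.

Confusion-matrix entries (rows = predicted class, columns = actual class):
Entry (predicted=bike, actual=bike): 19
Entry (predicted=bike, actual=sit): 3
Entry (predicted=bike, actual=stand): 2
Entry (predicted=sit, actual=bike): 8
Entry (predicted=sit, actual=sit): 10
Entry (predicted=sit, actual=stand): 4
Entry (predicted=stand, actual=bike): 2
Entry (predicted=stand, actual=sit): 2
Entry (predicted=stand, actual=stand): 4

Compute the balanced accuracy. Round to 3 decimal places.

Balanced accuracy = mean of per-class recall.
  bike: recall = 19/29 = 0.6552
  sit: recall = 10/15 = 0.6667
  stand: recall = 4/10 = 0.4000
Mean = (0.6552 + 0.6667 + 0.4000) / 3 = 0.574

0.574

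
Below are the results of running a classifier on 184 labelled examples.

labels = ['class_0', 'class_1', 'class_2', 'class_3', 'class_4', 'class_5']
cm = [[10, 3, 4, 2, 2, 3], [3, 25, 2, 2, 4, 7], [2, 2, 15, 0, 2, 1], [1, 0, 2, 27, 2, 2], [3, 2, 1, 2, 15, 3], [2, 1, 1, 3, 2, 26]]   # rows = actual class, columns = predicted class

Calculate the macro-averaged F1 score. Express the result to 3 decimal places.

0.626

Per-class F1 score (2·TP/(2·TP+FP+FN)):
  class_0: TP=10, FP=3+2+1+3+2=11, FN=3+4+2+2+3=14 → 20/45 = 0.4444
  class_1: TP=25, FP=3+2+0+2+1=8, FN=3+2+2+4+7=18 → 50/76 = 0.6579
  class_2: TP=15, FP=4+2+2+1+1=10, FN=2+2+0+2+1=7 → 30/47 = 0.6383
  class_3: TP=27, FP=2+2+0+2+3=9, FN=1+0+2+2+2=7 → 54/70 = 0.7714
  class_4: TP=15, FP=2+4+2+2+2=12, FN=3+2+1+2+3=11 → 30/53 = 0.5660
  class_5: TP=26, FP=3+7+1+2+3=16, FN=2+1+1+3+2=9 → 52/77 = 0.6753
Macro-F1 score = mean = (0.4444 + 0.6579 + 0.6383 + 0.7714 + 0.5660 + 0.6753) / 6 = 0.626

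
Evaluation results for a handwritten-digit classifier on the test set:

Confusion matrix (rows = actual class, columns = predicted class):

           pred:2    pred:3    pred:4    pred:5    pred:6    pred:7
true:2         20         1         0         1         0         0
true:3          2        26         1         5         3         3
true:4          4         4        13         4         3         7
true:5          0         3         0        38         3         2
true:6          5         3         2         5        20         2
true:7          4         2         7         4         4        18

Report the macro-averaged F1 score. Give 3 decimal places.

Per-class F1 score (2·TP/(2·TP+FP+FN)):
  2: TP=20, FP=2+4+0+5+4=15, FN=1+0+1+0+0=2 → 40/57 = 0.7018
  3: TP=26, FP=1+4+3+3+2=13, FN=2+1+5+3+3=14 → 52/79 = 0.6582
  4: TP=13, FP=0+1+0+2+7=10, FN=4+4+4+3+7=22 → 26/58 = 0.4483
  5: TP=38, FP=1+5+4+5+4=19, FN=0+3+0+3+2=8 → 76/103 = 0.7379
  6: TP=20, FP=0+3+3+3+4=13, FN=5+3+2+5+2=17 → 40/70 = 0.5714
  7: TP=18, FP=0+3+7+2+2=14, FN=4+2+7+4+4=21 → 36/71 = 0.5070
Macro-F1 score = mean = (0.7018 + 0.6582 + 0.4483 + 0.7379 + 0.5714 + 0.5070) / 6 = 0.604

0.604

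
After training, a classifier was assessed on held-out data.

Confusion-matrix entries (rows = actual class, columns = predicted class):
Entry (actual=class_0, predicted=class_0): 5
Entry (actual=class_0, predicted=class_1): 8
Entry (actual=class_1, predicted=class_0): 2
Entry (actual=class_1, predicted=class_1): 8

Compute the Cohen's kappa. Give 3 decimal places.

Observed agreement pₒ = trace/N = 13/23 = 0.5652
Expected agreement pₑ = Σ (rowᵢ·colᵢ)/N² = (13·7 + 10·16)/23² = 0.4745
κ = (pₒ − pₑ)/(1 − pₑ) = (0.5652 − 0.4745)/(1 − 0.4745) = 0.173

0.173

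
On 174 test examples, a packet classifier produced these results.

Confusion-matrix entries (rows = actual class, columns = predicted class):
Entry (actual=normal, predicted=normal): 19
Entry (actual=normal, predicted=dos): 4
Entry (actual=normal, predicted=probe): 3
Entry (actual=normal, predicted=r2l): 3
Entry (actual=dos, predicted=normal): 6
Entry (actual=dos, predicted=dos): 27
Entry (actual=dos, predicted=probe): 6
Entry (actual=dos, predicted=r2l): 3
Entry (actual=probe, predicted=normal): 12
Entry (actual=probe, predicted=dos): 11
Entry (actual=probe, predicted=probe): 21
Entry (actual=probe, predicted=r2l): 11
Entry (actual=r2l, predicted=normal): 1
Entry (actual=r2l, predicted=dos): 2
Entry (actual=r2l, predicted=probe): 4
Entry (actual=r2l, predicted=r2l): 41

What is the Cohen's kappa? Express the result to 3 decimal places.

Observed agreement pₒ = trace/N = 108/174 = 0.6207
Expected agreement pₑ = Σ (rowᵢ·colᵢ)/N² = (29·38 + 42·44 + 55·34 + 48·58)/174² = 0.2512
κ = (pₒ − pₑ)/(1 − pₑ) = (0.6207 − 0.2512)/(1 − 0.2512) = 0.493

0.493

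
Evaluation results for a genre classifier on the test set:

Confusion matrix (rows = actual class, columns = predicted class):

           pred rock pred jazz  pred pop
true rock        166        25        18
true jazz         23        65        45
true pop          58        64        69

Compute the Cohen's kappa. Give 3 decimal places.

Observed agreement pₒ = trace/N = 300/533 = 0.5629
Expected agreement pₑ = Σ (rowᵢ·colᵢ)/N² = (209·247 + 133·154 + 191·132)/533² = 0.3426
κ = (pₒ − pₑ)/(1 − pₑ) = (0.5629 − 0.3426)/(1 − 0.3426) = 0.335

0.335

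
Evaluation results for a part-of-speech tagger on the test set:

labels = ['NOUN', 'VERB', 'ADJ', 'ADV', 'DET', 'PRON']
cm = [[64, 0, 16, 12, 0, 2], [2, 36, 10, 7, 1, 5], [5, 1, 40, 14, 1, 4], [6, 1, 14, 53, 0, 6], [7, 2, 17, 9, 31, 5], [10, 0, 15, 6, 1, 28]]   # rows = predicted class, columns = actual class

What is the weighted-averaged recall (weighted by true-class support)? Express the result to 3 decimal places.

Per-class recall (TP/(TP+FN)):
  NOUN: TP=64, FN=2+5+6+7+10=30 → 64/94 = 0.6809
  VERB: TP=36, FN=0+1+1+2+0=4 → 36/40 = 0.9000
  ADJ: TP=40, FN=16+10+14+17+15=72 → 40/112 = 0.3571
  ADV: TP=53, FN=12+7+14+9+6=48 → 53/101 = 0.5248
  DET: TP=31, FN=0+1+1+0+1=3 → 31/34 = 0.9118
  PRON: TP=28, FN=2+5+4+6+5=22 → 28/50 = 0.5600
Weighted-recall = Σ (supportᵢ/N)·recallᵢ with N=431: (94/431)·0.6809 + (40/431)·0.9000 + (112/431)·0.3571 + (101/431)·0.5248 + (34/431)·0.9118 + (50/431)·0.5600 = 0.585

0.585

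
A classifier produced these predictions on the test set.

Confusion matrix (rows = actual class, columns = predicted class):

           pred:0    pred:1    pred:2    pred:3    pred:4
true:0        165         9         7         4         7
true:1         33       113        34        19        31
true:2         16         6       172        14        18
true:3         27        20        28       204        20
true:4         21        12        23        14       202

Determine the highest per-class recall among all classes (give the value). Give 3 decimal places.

Per-class recall (TP/(TP+FN)):
  0: TP=165, FN=9+7+4+7=27 → 165/192 = 0.8594
  1: TP=113, FN=33+34+19+31=117 → 113/230 = 0.4913
  2: TP=172, FN=16+6+14+18=54 → 172/226 = 0.7611
  3: TP=204, FN=27+20+28+20=95 → 204/299 = 0.6823
  4: TP=202, FN=21+12+23+14=70 → 202/272 = 0.7426
Highest is class '0' with recall = 0.859.

0.859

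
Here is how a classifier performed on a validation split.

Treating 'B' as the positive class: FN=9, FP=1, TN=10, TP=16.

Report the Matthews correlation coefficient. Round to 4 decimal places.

0.5067

MCC = (TP·TN − FP·FN) / √((TP+FP)(TP+FN)(TN+FP)(TN+FN))
Numerator = 16·10 − 1·9 = 151
Denominator = √(17·25·11·19) = √88825 = 298.0352
MCC = 151 / 298.0352 = 0.5067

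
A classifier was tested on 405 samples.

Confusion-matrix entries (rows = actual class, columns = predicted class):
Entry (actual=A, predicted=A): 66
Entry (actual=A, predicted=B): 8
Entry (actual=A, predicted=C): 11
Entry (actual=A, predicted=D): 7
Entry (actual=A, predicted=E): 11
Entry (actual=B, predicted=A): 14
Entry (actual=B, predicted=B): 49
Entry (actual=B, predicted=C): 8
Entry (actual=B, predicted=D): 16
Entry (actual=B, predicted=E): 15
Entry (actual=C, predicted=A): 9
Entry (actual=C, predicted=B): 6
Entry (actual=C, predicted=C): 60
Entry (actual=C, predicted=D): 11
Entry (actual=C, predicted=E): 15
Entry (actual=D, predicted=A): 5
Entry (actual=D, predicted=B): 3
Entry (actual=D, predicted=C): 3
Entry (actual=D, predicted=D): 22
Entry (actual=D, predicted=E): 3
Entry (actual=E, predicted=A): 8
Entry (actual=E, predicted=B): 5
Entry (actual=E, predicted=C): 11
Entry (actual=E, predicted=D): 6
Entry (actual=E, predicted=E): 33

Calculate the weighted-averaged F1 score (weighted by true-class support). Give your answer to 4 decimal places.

0.5739

Per-class F1 score (2·TP/(2·TP+FP+FN)):
  A: TP=66, FP=14+9+5+8=36, FN=8+11+7+11=37 → 132/205 = 0.64390
  B: TP=49, FP=8+6+3+5=22, FN=14+8+16+15=53 → 98/173 = 0.56647
  C: TP=60, FP=11+8+3+11=33, FN=9+6+11+15=41 → 120/194 = 0.61856
  D: TP=22, FP=7+16+11+6=40, FN=5+3+3+3=14 → 44/98 = 0.44898
  E: TP=33, FP=11+15+15+3=44, FN=8+5+11+6=30 → 66/140 = 0.47143
Weighted-F1 score = Σ (supportᵢ/N)·F1 scoreᵢ with N=405: (103/405)·0.64390 + (102/405)·0.56647 + (101/405)·0.61856 + (36/405)·0.44898 + (63/405)·0.47143 = 0.5739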